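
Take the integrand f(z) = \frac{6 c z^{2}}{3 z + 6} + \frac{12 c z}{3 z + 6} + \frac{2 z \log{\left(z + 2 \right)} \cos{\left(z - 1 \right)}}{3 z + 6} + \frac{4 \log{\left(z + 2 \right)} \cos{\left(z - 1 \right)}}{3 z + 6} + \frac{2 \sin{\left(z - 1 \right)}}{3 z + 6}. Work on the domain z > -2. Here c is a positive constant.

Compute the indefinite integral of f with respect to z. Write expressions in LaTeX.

F(z) = c z^{2} + \frac{2 \log{\left(z + 2 \right)} \sin{\left(z - 1 \right)}}{3} + C

The integrand splits into summands that can be handled one at a time.
Check: d/dz[c z^{2} + \frac{2 \log{\left(z + 2 \right)} \sin{\left(z - 1 \right)}}{3}] = \frac{6 c z^{2} + 12 c z + 2 z \log{\left(z + 2 \right)} \cos{\left(z - 1 \right)} + 4 \log{\left(z + 2 \right)} \cos{\left(z - 1 \right)} + 2 \sin{\left(z - 1 \right)}}{3 z + 6}, which equals f(z).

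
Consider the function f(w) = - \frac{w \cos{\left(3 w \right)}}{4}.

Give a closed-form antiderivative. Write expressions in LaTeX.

An antiderivative is F(w) = - \frac{w \sin{\left(3 w \right)}}{12} - \frac{\cos{\left(3 w \right)}}{36}.

For F(w) to be correct the identity F'(w) - f(w) = 0 must hold.
Check: d/dw[- \frac{w \sin{\left(3 w \right)}}{12} - \frac{\cos{\left(3 w \right)}}{36}] = - \frac{w \cos{\left(3 w \right)}}{4} = f(w).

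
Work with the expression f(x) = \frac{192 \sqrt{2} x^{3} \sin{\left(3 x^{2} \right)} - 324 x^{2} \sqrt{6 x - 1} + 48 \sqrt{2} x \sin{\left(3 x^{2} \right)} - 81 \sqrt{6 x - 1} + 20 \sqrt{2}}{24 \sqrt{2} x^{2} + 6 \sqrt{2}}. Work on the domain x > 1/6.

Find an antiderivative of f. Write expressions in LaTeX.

An antiderivative F(x) passes only if d/dx[F] lands on f(x) exactly.
Check: d/dx[- \frac{54 \sqrt{2} x \sqrt{6 x - 1} - 9 \sqrt{2} \sqrt{6 x - 1} + 16 \cos{\left(3 x^{2} \right)} - 20 \operatorname{atan}{\left(2 x \right)}}{12}] = \frac{384 x^{3} \sqrt{6 x - 1} \sin{\left(3 x^{2} \right)} - 1944 \sqrt{2} x^{3} + 324 \sqrt{2} x^{2} + 96 x \sqrt{6 x - 1} \sin{\left(3 x^{2} \right)} - 486 \sqrt{2} x + 40 \sqrt{6 x - 1} + 81 \sqrt{2}}{48 x^{2} \sqrt{6 x - 1} + 12 \sqrt{6 x - 1}}, which equals f(x).

An antiderivative is F(x) = - \frac{54 \sqrt{2} x \sqrt{6 x - 1} - 9 \sqrt{2} \sqrt{6 x - 1} + 16 \cos{\left(3 x^{2} \right)} - 20 \operatorname{atan}{\left(2 x \right)}}{12}.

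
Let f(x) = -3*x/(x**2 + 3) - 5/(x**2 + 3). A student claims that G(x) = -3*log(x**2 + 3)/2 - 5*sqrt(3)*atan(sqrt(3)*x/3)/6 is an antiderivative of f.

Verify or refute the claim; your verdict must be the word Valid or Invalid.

Invalid: d/dx[G] - f = 5/(2*x**2 + 6), which is not 0.

d/dx[G] = (-6*x - 5)/(2*x**2 + 6)
d/dx[G] - f(x) = 5/(2*x**2 + 6) != 0.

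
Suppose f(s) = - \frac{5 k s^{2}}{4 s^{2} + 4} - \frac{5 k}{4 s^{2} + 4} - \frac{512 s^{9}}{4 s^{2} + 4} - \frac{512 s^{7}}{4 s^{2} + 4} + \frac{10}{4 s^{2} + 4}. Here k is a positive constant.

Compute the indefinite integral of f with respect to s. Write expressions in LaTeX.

F(s) = - \frac{5 k s}{4} - 16 s^{8} + \frac{5 \operatorname{atan}{\left(s \right)}}{2} + C

Integrate term by term and add the pieces.
Check: d/ds[- \frac{5 k s}{4} - 16 s^{8} + \frac{5 \operatorname{atan}{\left(s \right)}}{2}] = \frac{- 5 k s^{2} - 5 k - 512 s^{9} - 512 s^{7} + 10}{4 s^{2} + 4}, which equals f(s).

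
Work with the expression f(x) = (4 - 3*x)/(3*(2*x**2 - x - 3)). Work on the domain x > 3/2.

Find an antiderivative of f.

The denominator factors as 3*(x + 1)*(2*x - 3); partial fractions split f into directly integrable pieces: -1/(15*(2*x - 3)) - 7/(15*(x + 1)).
Check: d/dx[-log(x - 3/2)/30 - 7*log(x + 1)/15] = (4 - 3*x)/(6*x**2 - 3*x - 9), which equals f(x).

An antiderivative is F(x) = -log(x - 3/2)/30 - 7*log(x + 1)/15.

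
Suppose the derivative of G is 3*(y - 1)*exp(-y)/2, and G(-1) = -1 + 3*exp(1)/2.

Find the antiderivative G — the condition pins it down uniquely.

G(y) = (-3*y - 2*exp(y))*exp(-y)/2

G'(y) has the shape u'v + uv' for u = -3*y/2 and v = exp(-y) — it is the derivative of the product u*v.
A general antiderivative is -3*y*exp(-y)/2 + C.
The condition gives C = -1 + 3*exp(1)/2 - (3*exp(1)/2) = -1.
So G(y) = (-3*y - 2*exp(y))*exp(-y)/2.
Check: d/dy[(-3*y - 2*exp(y))*exp(-y)/2] = (3*y - 3)*exp(-y)/2, which equals G'(y).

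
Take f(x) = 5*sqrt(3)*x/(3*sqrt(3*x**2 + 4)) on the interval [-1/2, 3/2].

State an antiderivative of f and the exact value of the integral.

The substitution u = x**2 + 4/3 works: f is exactly (dF/du)*(du/dx) for that inner function.
F(x) = 5*sqrt(3)*sqrt(3*x**2 + 4)/9 is an antiderivative of f.
Check: d/dx[5*sqrt(3)*sqrt(3*x**2 + 4)/9] = 5*sqrt(3)*x/(3*sqrt(3*x**2 + 4)) = f(x).
F(3/2) = 5*sqrt(129)/18; F(-1/2) = 5*sqrt(57)/18.
Integral = F(3/2) - F(-1/2) = -5*sqrt(57)/18 + 5*sqrt(129)/18.

Antiderivative: F(x) = 5*sqrt(3)*sqrt(3*x**2 + 4)/9; value = -5*sqrt(57)/18 + 5*sqrt(129)/18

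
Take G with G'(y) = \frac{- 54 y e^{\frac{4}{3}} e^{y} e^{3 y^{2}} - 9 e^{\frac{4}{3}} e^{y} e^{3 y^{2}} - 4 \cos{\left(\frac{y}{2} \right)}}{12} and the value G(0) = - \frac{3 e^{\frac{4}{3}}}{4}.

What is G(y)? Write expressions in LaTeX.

A candidate passes only if d/dy[G] lands on the given G'(y) exactly.
A general antiderivative is - \frac{3 e^{3 y^{2} + y + \frac{4}{3}}}{4} - \frac{2 \sin{\left(\frac{y}{2} \right)}}{3} + C.
The condition gives C = - \frac{3 e^{\frac{4}{3}}}{4} - (- \frac{3 e^{\frac{4}{3}}}{4}) = 0.
So G(y) = - \frac{3 e^{3 y^{2} + y + \frac{4}{3}}}{4} - \frac{2 \sin{\left(\frac{y}{2} \right)}}{3}.
Check: d/dy[- \frac{3 e^{3 y^{2} + y + \frac{4}{3}}}{4} - \frac{2 \sin{\left(\frac{y}{2} \right)}}{3}] = - \frac{9 y e^{\frac{4}{3}} e^{y} e^{3 y^{2}}}{2} - \frac{3 e^{\frac{4}{3}} e^{y} e^{3 y^{2}}}{4} - \frac{\cos{\left(\frac{y}{2} \right)}}{3}, which equals G'(y).

G(y) = - \frac{3 e^{3 y^{2} + y + \frac{4}{3}}}{4} - \frac{2 \sin{\left(\frac{y}{2} \right)}}{3}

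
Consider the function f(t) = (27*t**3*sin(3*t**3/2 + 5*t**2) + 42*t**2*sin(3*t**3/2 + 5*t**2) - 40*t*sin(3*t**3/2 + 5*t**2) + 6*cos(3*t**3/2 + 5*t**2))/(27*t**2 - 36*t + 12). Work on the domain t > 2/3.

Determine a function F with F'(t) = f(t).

An antiderivative is F(t) = -2*cos(3*t**3/2 + 5*t**2)/(3*(3*t - 2)).

Recognize the product-rule pattern: f = u'v + uv' with u = -2/(3*(3*t - 2)), v = cos(3*t**3/2 + 5*t**2), so integration by parts undoes it.
Check: d/dt[-2*cos(3*t**3/2 + 5*t**2)/(3*(3*t - 2))] = (27*t**3*sin(3*t**3/2 + 5*t**2) + 42*t**2*sin(3*t**3/2 + 5*t**2) - 40*t*sin(3*t**3/2 + 5*t**2) + 6*cos(3*t**3/2 + 5*t**2))/(27*t**2 - 36*t + 12) = f(t).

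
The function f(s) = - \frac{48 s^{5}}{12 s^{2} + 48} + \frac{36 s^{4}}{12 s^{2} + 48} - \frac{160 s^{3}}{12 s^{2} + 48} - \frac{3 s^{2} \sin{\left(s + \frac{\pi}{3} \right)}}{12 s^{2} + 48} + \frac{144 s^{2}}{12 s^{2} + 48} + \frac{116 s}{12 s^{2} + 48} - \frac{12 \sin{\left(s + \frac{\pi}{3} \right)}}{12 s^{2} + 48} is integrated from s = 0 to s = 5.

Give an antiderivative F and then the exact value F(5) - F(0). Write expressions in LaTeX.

Integrate term by term and add the pieces.
F(s) = \frac{- 12 s^{4} + 12 s^{3} + 16 s^{2} - 6 \log{\left(\frac{s^{2}}{2} + 2 \right)} + 3 \cos{\left(s + \frac{\pi}{3} \right)} + 6}{12} is an antiderivative of f.
Check: d/ds[\frac{- 12 s^{4} + 12 s^{3} + 16 s^{2} - 6 \log{\left(\frac{s^{2}}{2} + 2 \right)} + 3 \cos{\left(s + \frac{\pi}{3} \right)} + 6}{12}] = \frac{- 48 s^{5} + 36 s^{4} - 160 s^{3} - 3 s^{2} \sin{\left(s + \frac{\pi}{3} \right)} + 144 s^{2} + 116 s - 12 \sin{\left(s + \frac{\pi}{3} \right)}}{12 s^{2} + 48}, which equals f(s).
F(5) = - \frac{2797}{6} - \frac{\log{\left(\frac{29}{2} \right)}}{2} + \frac{\cos{\left(\frac{\pi}{3} + 5 \right)}}{4}; F(0) = \frac{5}{8} - \frac{\log{\left(2 \right)}}{2}.
Integral = F(5) - F(0) = - \frac{11203}{24} - \frac{\log{\left(\frac{29}{2} \right)}}{2} + \frac{\cos{\left(\frac{\pi}{3} + 5 \right)}}{4} + \frac{\log{\left(2 \right)}}{2}.

Antiderivative: F(s) = \frac{- 12 s^{4} + 12 s^{3} + 16 s^{2} - 6 \log{\left(\frac{s^{2}}{2} + 2 \right)} + 3 \cos{\left(s + \frac{\pi}{3} \right)} + 6}{12}; value = - \frac{11203}{24} - \frac{\log{\left(\frac{29}{2} \right)}}{2} + \frac{\cos{\left(\frac{\pi}{3} + 5 \right)}}{4} + \frac{\log{\left(2 \right)}}{2}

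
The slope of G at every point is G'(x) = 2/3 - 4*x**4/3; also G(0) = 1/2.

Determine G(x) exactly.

The proposed G(x) is checked by its d/dx: the result must match the given G'(x).
A general antiderivative is -4*x**5/15 + 2*x/3 + C.
The condition gives C = 1/2 - (0) = 1/2.
So G(x) = -4*x**5/15 + 2*x/3 + 1/2.
Check: d/dx[-4*x**5/15 + 2*x/3 + 1/2] = 2/3 - 4*x**4/3 = G'(x).

G(x) = -4*x**5/15 + 2*x/3 + 1/2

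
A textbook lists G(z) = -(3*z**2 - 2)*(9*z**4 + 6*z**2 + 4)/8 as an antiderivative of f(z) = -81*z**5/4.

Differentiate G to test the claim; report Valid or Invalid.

Valid. The derivative of G reproduces f.

d/dz[G] = -81*z**5/4
This equals f(z) exactly, so the claim holds.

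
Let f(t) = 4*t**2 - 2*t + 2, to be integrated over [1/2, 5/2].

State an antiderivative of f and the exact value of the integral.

Integrate term by term and add the pieces.
F(t) = t*(4*t**2 - 3*t + 6)/3 is an antiderivative of f.
Check: d/dt[t*(4*t**2 - 3*t + 6)/3] = 4*t**2 - 2*t + 2 = f(t).
F(5/2) = 235/12; F(1/2) = 11/12.
Integral = F(5/2) - F(1/2) = 56/3.

Antiderivative: F(t) = t*(4*t**2 - 3*t + 6)/3; value = 56/3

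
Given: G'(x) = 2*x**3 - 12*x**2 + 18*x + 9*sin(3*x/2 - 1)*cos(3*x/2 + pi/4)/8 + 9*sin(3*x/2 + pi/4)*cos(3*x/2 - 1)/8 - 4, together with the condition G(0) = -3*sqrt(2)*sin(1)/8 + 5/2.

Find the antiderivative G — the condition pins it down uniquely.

G(x) = (2*x**4 - 16*x**3 + 36*x**2 - 16*x + 3*sin(3*x/2 - 1)*sin(3*x/2 + pi/4) + 10)/4

Integrate term by term and add the pieces.
A general antiderivative is (-x**2 + 4*x - 1)**2/2 + 3*sin(3*x/2 - 1)*sin(3*x/2 + pi/4)/4 + C.
The condition gives C = -3*sqrt(2)*sin(1)/8 + 5/2 - (-3*sqrt(2)*sin(1)/8 + 1/2) = 2.
So G(x) = (2*x**4 - 16*x**3 + 36*x**2 - 16*x + 3*sin(3*x/2 - 1)*sin(3*x/2 + pi/4) + 10)/4.
Check: d/dx[(2*x**4 - 16*x**3 + 36*x**2 - 16*x + 3*sin(3*x/2 - 1)*sin(3*x/2 + pi/4) + 10)/4] = 2*x**3 - 12*x**2 + 18*x + 9*sin(3*x/2 - 1)*cos(3*x/2 + pi/4)/8 + 9*sin(3*x/2 + pi/4)*cos(3*x/2 - 1)/8 - 4 = G'(x).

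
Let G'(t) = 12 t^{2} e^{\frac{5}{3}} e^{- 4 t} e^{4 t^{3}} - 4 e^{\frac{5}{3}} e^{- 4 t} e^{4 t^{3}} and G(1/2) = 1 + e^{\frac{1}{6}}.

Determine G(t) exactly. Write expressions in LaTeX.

G(t) = 1 + e^{\frac{5}{3}} e^{- 4 t} e^{4 t^{3}}

The substitution u = 4 t^{3} - 4 t + \frac{5}{3} works: G'(t) is exactly (dG/du)*(du/dt) for that inner function.
A general antiderivative is e^{4 t^{3} - 4 t + \frac{5}{3}} + C.
The condition gives C = 1 + e^{\frac{1}{6}} - (e^{\frac{1}{6}}) = 1.
So G(t) = 1 + e^{\frac{5}{3}} e^{- 4 t} e^{4 t^{3}}.
Check: d/dt[1 + e^{\frac{5}{3}} e^{- 4 t} e^{4 t^{3}}] = \left(12 t^{2} e^{\frac{5}{3}} e^{4 t^{3}} - 4 e^{\frac{5}{3}} e^{4 t^{3}}\right) e^{- 4 t}, which equals G'(t).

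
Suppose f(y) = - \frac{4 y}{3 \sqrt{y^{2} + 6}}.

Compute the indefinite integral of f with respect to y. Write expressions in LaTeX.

The substitution u = y^{2} + 6 works: f is exactly (dF/du)*(du/dy) for that inner function.
Check: d/dy[- \frac{4 \sqrt{y^{2} + 6}}{3}] = - \frac{4 y}{3 \sqrt{y^{2} + 6}} = f(y).

F(y) = - \frac{4 \sqrt{y^{2} + 6}}{3} + C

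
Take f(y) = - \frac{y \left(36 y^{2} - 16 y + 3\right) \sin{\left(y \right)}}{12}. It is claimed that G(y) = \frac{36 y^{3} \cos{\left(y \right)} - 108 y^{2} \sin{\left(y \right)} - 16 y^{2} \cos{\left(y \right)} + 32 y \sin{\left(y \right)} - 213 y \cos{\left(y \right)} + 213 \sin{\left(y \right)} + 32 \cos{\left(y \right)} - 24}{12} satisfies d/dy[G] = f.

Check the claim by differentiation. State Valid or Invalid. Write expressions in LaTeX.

d/dy[G] = - 3 y^{3} \sin{\left(y \right)} + \frac{4 y^{2} \sin{\left(y \right)}}{3} - \frac{y \sin{\left(y \right)}}{4}
This equals f(y) exactly, so the claim holds.

Valid: G'(y) = f(y).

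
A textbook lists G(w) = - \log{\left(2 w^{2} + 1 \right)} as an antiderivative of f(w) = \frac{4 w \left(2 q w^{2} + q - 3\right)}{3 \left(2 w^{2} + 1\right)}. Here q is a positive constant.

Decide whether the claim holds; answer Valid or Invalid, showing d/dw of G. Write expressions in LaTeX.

Invalid: d/dw[G] - f = - \frac{4 q w}{3}, which is not 0.

d/dw[G] = - \frac{4 w}{2 w^{2} + 1}
d/dw[G] - f(w) = - \frac{4 q w}{3} != 0.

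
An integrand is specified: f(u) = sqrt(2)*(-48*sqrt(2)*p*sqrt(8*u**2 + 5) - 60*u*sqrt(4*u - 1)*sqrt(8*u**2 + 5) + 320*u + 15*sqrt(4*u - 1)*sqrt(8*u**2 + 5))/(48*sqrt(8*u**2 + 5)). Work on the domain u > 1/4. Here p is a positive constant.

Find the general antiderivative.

A first test for any F(u): its u-derivative must equal f(u) identically.
Check: d/du[-2*p*u - u**2*sqrt(2*u - 1/2) + u*sqrt(2*u - 1/2)/2 - sqrt(2*u - 1/2)/16 + 5*sqrt(4*u**2 + 5/2)/3] = sqrt(2)*(-48*sqrt(2)*p*sqrt(4*u - 1)*sqrt(8*u**2 + 5) - 240*u**2*sqrt(8*u**2 + 5) + 320*u*sqrt(4*u - 1) + 120*u*sqrt(8*u**2 + 5) - 15*sqrt(8*u**2 + 5))/(48*sqrt(4*u - 1)*sqrt(8*u**2 + 5)), which equals f(u).

F(u) = -2*p*u - u**2*sqrt(2*u - 1/2) + u*sqrt(2*u - 1/2)/2 - sqrt(2*u - 1/2)/16 + 5*sqrt(4*u**2 + 5/2)/3 + C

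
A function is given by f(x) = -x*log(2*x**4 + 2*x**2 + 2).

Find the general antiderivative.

F(x) = -x**2*log(2*x**4 + 2*x**2 + 2)/2 + x**2 - log(x**4 + x**2 + 1)/4 - sqrt(3)*atan(2*sqrt(3)*x**2/3 + sqrt(3)/3)/2 + C

Whatever form F(x) takes, F'(x) = f(x) is non-negotiable.
Check: d/dx[-x**2*log(2*x**4 + 2*x**2 + 2)/2 + x**2 - log(x**4 + x**2 + 1)/4 - sqrt(3)*atan(2*sqrt(3)*x**2/3 + sqrt(3)/3)/2] = -x*log(x**4 + x**2 + 1) - x*log(2), which equals f(x).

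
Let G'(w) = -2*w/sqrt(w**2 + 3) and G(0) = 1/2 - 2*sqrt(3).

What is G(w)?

The substitution u = w**2 + 3 works: G'(w) is exactly (dG/du)*(du/dw) for that inner function.
A general antiderivative is -2*sqrt(w**2 + 3) + C.
The condition gives C = 1/2 - 2*sqrt(3) - (-2*sqrt(3)) = 1/2.
So G(w) = -(4*sqrt(w**2 + 3) - 1)/2.
Check: d/dw[-(4*sqrt(w**2 + 3) - 1)/2] = -2*w/sqrt(w**2 + 3) = G'(w).

G(w) = -(4*sqrt(w**2 + 3) - 1)/2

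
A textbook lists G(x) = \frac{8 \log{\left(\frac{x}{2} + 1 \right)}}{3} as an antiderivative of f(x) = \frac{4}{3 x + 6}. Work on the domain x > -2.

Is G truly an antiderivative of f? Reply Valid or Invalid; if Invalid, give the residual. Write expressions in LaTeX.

Invalid: d/dx[G] - f = \frac{4}{3 x + 6}, which is not 0.

d/dx[G] = \frac{8}{3 x + 6}
d/dx[G] - f(x) = \frac{4}{3 x + 6} != 0.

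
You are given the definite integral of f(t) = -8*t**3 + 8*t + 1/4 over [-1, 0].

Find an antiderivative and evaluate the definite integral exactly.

Antiderivative: F(t) = -2*t**4 + 4*t**2 + t/4; value = -7/4

Integrate term by term and add the pieces.
F(t) = -2*t**4 + 4*t**2 + t/4 is an antiderivative of f.
Check: d/dt[-2*t**4 + 4*t**2 + t/4] = -8*t**3 + 8*t + 1/4 = f(t).
F(0) = 0; F(-1) = 7/4.
Integral = F(0) - F(-1) = -7/4.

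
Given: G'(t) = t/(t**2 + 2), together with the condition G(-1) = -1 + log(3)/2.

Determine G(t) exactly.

The substitution u = t**2 + 2 works: G'(t) is exactly (dG/du)*(du/dt) for that inner function.
A general antiderivative is log(t**2 + 2)/2 + C.
The condition gives C = -1 + log(3)/2 - (log(3)/2) = -1.
So G(t) = log(t**2 + 2)/2 - 1.
Check: d/dt[log(t**2 + 2)/2 - 1] = t/(t**2 + 2) = G'(t).

G(t) = log(t**2 + 2)/2 - 1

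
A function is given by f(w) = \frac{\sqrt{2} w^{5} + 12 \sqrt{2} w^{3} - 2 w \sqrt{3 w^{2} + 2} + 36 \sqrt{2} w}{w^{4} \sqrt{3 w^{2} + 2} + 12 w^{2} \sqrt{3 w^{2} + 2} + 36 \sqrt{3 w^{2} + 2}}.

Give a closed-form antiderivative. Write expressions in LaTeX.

Whatever form F(w) takes, F'(w) = f(w) is non-negotiable.
Check: d/dw[\frac{\sqrt{2} w^{2} \sqrt{3 w^{2} + 2} + 6 \sqrt{2} \sqrt{3 w^{2} + 2} + 3}{3 \left(w^{2} + 6\right)}] = \frac{\sqrt{2} w^{5} + 12 \sqrt{2} w^{3} - 2 w \sqrt{3 w^{2} + 2} + 36 \sqrt{2} w}{w^{4} \sqrt{3 w^{2} + 2} + 12 w^{2} \sqrt{3 w^{2} + 2} + 36 \sqrt{3 w^{2} + 2}} = f(w).

An antiderivative is F(w) = \frac{\sqrt{2} w^{2} \sqrt{3 w^{2} + 2} + 6 \sqrt{2} \sqrt{3 w^{2} + 2} + 3}{3 \left(w^{2} + 6\right)}.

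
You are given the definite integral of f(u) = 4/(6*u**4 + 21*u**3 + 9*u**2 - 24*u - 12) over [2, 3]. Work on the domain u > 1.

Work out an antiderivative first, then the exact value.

Antiderivative: F(u) = (4*u*log(u - 1) - 16*u*log(u + 1/2) + 12*u*log(u + 2) + 8*log(u - 1) - 32*log(u + 1/2) + 24*log(u + 2) - 12)/(81*u + 162); value = -16*log(7/2)/81 - 4*log(4)/27 + 1/135 + 4*log(2)/81 + 16*log(5/2)/81 + 4*log(5)/27

Factor the denominator (3*(u - 1)*(u + 2)**2*(2*u + 1)) and decompose: f = -32/(81*(2*u + 1)) + 4/(27*(u + 2)) + 4/(27*(u + 2)**2) + 4/(81*(u - 1)); each piece integrates to a log, atan, or power term.
F(u) = (4*u*log(u - 1) - 16*u*log(u + 1/2) + 12*u*log(u + 2) + 8*log(u - 1) - 32*log(u + 1/2) + 24*log(u + 2) - 12)/(81*u + 162) is an antiderivative of f.
Check: d/du[(4*u*log(u - 1) - 16*u*log(u + 1/2) + 12*u*log(u + 2) + 8*log(u - 1) - 32*log(u + 1/2) + 24*log(u + 2) - 12)/(81*u + 162)] = 4/(6*u**4 + 21*u**3 + 9*u**2 - 24*u - 12) = f(u).
F(3) = -16*log(7/2)/81 - 4/135 + 4*log(2)/81 + 4*log(5)/27; F(2) = -16*log(5/2)/81 - 1/27 + 4*log(4)/27.
Integral = F(3) - F(2) = -16*log(7/2)/81 - 4*log(4)/27 + 1/135 + 4*log(2)/81 + 16*log(5/2)/81 + 4*log(5)/27.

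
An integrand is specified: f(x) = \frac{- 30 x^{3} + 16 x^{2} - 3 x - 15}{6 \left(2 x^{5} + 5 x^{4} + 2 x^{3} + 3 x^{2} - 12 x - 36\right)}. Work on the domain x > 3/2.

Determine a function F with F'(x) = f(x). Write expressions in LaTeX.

An antiderivative is F(x) = \frac{- 452 x \log{\left(x - \frac{3}{2} \right)} + 2438 x \log{\left(x + 2 \right)} - 993 x \log{\left(x^{2} + 3 \right)} - 202 \sqrt{3} x \operatorname{atan}{\left(\frac{\sqrt{3} x}{3} \right)} - 904 \log{\left(x - \frac{3}{2} \right)} + 4876 \log{\left(x + 2 \right)} - 1986 \log{\left(x^{2} + 3 \right)} - 404 \sqrt{3} \operatorname{atan}{\left(\frac{\sqrt{3} x}{3} \right)} + 4130}{4116 x + 8232}.

Factor the denominator (6 \left(x + 2\right)^{2} \left(2 x - 3\right) \left(x^{2} + 3\right)) and decompose: f = - \frac{331 x + 101}{686 \left(x^{2} + 3\right)} - \frac{226}{1029 \left(2 x - 3\right)} + \frac{1219}{2058 \left(x + 2\right)} - \frac{295}{294 \left(x + 2\right)^{2}}; each piece integrates to a log, atan, or power term.
Check: d/dx[\frac{- 452 x \log{\left(x - \frac{3}{2} \right)} + 2438 x \log{\left(x + 2 \right)} - 993 x \log{\left(x^{2} + 3 \right)} - 202 \sqrt{3} x \operatorname{atan}{\left(\frac{\sqrt{3} x}{3} \right)} - 904 \log{\left(x - \frac{3}{2} \right)} + 4876 \log{\left(x + 2 \right)} - 1986 \log{\left(x^{2} + 3 \right)} - 404 \sqrt{3} \operatorname{atan}{\left(\frac{\sqrt{3} x}{3} \right)} + 4130}{4116 x + 8232}] = \frac{- 30 x^{3} + 16 x^{2} - 3 x - 15}{12 x^{5} + 30 x^{4} + 12 x^{3} + 18 x^{2} - 72 x - 216}, which equals f(x).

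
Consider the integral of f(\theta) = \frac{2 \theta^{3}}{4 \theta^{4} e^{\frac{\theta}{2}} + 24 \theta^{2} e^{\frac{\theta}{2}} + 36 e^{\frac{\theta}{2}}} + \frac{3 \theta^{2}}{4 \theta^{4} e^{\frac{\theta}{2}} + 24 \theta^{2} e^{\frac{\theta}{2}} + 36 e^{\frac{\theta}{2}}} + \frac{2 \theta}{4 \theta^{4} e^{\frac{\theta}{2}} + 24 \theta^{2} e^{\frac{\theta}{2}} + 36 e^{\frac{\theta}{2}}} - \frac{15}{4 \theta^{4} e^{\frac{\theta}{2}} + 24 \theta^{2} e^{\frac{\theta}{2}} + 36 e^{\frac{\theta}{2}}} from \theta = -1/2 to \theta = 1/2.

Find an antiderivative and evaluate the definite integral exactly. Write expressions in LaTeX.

Antiderivative: F(\theta) = - \frac{2 \theta}{2 \theta^{2} e^{\frac{\theta}{2}} + 6 e^{\frac{\theta}{2}}} + \frac{2}{4 \theta^{2} e^{\frac{\theta}{2}} + 12 e^{\frac{\theta}{2}}}; value = - \frac{4 e^{\frac{1}{4}}}{13}

Recognize the product-rule pattern: f = u'v + uv' with u = - \frac{2 \theta}{2 \theta^{2} + 6} + \frac{1}{2 \theta^{2} + 6}, v = e^{- \frac{\theta}{2}}, so integration by parts undoes it.
F(\theta) = - \frac{2 \theta}{2 \theta^{2} e^{\frac{\theta}{2}} + 6 e^{\frac{\theta}{2}}} + \frac{2}{4 \theta^{2} e^{\frac{\theta}{2}} + 12 e^{\frac{\theta}{2}}} is an antiderivative of f.
Check: d/d\theta[- \frac{2 \theta}{2 \theta^{2} e^{\frac{\theta}{2}} + 6 e^{\frac{\theta}{2}}} + \frac{2}{4 \theta^{2} e^{\frac{\theta}{2}} + 12 e^{\frac{\theta}{2}}}] = \frac{2 \theta^{3} + 3 \theta^{2} + 2 \theta - 15}{4 \theta^{4} e^{\frac{\theta}{2}} + 24 \theta^{2} e^{\frac{\theta}{2}} + 36 e^{\frac{\theta}{2}}}, which equals f(\theta).
F(1/2) = 0; F(-1/2) = \frac{4 e^{\frac{1}{4}}}{13}.
Integral = F(1/2) - F(-1/2) = - \frac{4 e^{\frac{1}{4}}}{13}.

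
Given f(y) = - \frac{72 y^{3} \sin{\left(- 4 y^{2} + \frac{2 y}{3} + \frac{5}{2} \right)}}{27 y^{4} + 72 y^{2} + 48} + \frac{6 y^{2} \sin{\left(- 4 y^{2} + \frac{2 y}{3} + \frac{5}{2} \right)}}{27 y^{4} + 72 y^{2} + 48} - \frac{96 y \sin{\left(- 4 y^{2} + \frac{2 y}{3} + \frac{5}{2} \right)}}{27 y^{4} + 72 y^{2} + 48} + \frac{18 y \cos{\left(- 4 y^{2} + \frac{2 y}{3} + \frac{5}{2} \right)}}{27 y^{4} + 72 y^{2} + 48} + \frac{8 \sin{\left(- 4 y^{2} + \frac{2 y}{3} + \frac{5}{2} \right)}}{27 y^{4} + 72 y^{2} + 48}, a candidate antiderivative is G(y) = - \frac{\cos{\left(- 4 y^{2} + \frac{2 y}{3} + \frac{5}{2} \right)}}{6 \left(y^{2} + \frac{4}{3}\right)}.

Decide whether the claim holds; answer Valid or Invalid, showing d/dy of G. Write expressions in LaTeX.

d/dy[G] = \frac{- 36 y^{3} \sin{\left(- 4 y^{2} + \frac{2 y}{3} + \frac{5}{2} \right)} + 3 y^{2} \sin{\left(- 4 y^{2} + \frac{2 y}{3} + \frac{5}{2} \right)} - 48 y \sin{\left(- 4 y^{2} + \frac{2 y}{3} + \frac{5}{2} \right)} + 9 y \cos{\left(- 4 y^{2} + \frac{2 y}{3} + \frac{5}{2} \right)} + 4 \sin{\left(- 4 y^{2} + \frac{2 y}{3} + \frac{5}{2} \right)}}{27 y^{4} + 72 y^{2} + 48}
d/dy[G] - f(y) = \frac{36 y^{3} \sin{\left(- 4 y^{2} + \frac{2 y}{3} + \frac{5}{2} \right)} - 3 y^{2} \sin{\left(- 4 y^{2} + \frac{2 y}{3} + \frac{5}{2} \right)} + 48 y \sin{\left(- 4 y^{2} + \frac{2 y}{3} + \frac{5}{2} \right)} - 9 y \cos{\left(- 4 y^{2} + \frac{2 y}{3} + \frac{5}{2} \right)} - 4 \sin{\left(- 4 y^{2} + \frac{2 y}{3} + \frac{5}{2} \right)}}{27 y^{4} + 72 y^{2} + 48} != 0.

Invalid: d/dy[G] - f = \frac{36 y^{3} \sin{\left(- 4 y^{2} + \frac{2 y}{3} + \frac{5}{2} \right)} - 3 y^{2} \sin{\left(- 4 y^{2} + \frac{2 y}{3} + \frac{5}{2} \right)} + 48 y \sin{\left(- 4 y^{2} + \frac{2 y}{3} + \frac{5}{2} \right)} - 9 y \cos{\left(- 4 y^{2} + \frac{2 y}{3} + \frac{5}{2} \right)} - 4 \sin{\left(- 4 y^{2} + \frac{2 y}{3} + \frac{5}{2} \right)}}{27 y^{4} + 72 y^{2} + 48}, which is not 0.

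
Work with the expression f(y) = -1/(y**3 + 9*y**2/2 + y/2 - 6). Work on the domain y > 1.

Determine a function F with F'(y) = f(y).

An antiderivative is F(y) = 2*(2*log(2*y + 3) - log(y**2 + 3*y - 4))/25.

The denominator factors as (y - 1)*(y + 4)*(2*y + 3); partial fractions split f into directly integrable pieces: 8/(25*(2*y + 3)) - 2/(25*(y + 4)) - 2/(25*(y - 1)).
Check: d/dy[2*(2*log(2*y + 3) - log(y**2 + 3*y - 4))/25] = -2/(2*y**3 + 9*y**2 + y - 12), which equals f(y).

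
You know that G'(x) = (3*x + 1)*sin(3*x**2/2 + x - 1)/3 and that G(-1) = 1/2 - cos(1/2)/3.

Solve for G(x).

G(x) = -(2*cos(3*x**2/2 + x - 1) - 3)/6

The substitution u = 3*x**2/2 + x - 1 works: G'(x) is exactly (dG/du)*(du/dx) for that inner function.
A general antiderivative is -cos(3*x**2/2 + x - 1)/3 + C.
The condition gives C = 1/2 - cos(1/2)/3 - (-cos(1/2)/3) = 1/2.
So G(x) = -(2*cos(3*x**2/2 + x - 1) - 3)/6.
Check: d/dx[-(2*cos(3*x**2/2 + x - 1) - 3)/6] = x*sin(3*x**2/2 + x - 1) + sin(3*x**2/2 + x - 1)/3, which equals G'(x).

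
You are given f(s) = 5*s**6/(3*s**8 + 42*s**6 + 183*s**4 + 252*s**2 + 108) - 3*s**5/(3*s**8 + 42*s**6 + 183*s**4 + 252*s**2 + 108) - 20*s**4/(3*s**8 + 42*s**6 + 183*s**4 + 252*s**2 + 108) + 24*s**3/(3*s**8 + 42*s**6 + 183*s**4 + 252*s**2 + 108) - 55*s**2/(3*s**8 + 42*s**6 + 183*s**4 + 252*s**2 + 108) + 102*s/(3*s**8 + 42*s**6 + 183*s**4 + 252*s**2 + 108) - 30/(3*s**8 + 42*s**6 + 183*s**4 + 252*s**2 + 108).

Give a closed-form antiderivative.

The integrand splits into summands that can be handled one at a time.
Check: d/ds[(1 - 5*s/3)/(s**2 + 6) - 1/(2*(s**2 + 1))] = (5*s**6 - 3*s**5 - 20*s**4 + 24*s**3 - 55*s**2 + 102*s - 30)/(3*s**8 + 42*s**6 + 183*s**4 + 252*s**2 + 108), which equals f(s).

An antiderivative is F(s) = (1 - 5*s/3)/(s**2 + 6) - 1/(2*(s**2 + 1)).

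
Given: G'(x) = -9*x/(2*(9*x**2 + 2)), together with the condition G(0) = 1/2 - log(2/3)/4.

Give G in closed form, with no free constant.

The substitution u = 3*x**2 + 2/3 works: G'(x) is exactly (dG/du)*(du/dx) for that inner function.
A general antiderivative is -log(3*x**2 + 2/3)/4 + C.
The condition gives C = 1/2 - log(2/3)/4 - (-log(2/3)/4) = 1/2.
So G(x) = (2 - log(3*x**2 + 2/3))/4.
Check: d/dx[(2 - log(3*x**2 + 2/3))/4] = -9*x/(18*x**2 + 4), which equals G'(x).

G(x) = (2 - log(3*x**2 + 2/3))/4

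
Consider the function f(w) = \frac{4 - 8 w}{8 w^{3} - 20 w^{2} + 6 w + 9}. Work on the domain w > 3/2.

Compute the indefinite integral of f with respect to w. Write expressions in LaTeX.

The denominator factors as \left(2 w - 3\right)^{2} \left(2 w + 1\right); partial fractions split f into directly integrable pieces: \frac{1}{2 \left(2 w + 1\right)} - \frac{1}{2 \left(2 w - 3\right)} - \frac{2}{\left(2 w - 3\right)^{2}}.
Check: d/dw[- \frac{\log{\left(w - \frac{3}{2} \right)}}{4} + \frac{\log{\left(w + \frac{1}{2} \right)}}{4} + \frac{1}{2 w - 3}] = \frac{4 - 8 w}{8 w^{3} - 20 w^{2} + 6 w + 9} = f(w).

F(w) = - \frac{\log{\left(w - \frac{3}{2} \right)}}{4} + \frac{\log{\left(w + \frac{1}{2} \right)}}{4} + \frac{1}{2 w - 3} + C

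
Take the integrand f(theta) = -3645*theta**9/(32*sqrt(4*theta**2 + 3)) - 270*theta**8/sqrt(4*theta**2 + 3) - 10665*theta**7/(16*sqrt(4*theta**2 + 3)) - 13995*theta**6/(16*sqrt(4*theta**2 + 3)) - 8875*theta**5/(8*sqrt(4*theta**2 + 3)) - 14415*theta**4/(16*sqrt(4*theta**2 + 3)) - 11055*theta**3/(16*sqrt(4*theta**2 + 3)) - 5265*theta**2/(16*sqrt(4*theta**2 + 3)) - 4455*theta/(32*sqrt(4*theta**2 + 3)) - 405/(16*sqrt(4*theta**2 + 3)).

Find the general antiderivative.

f has the shape u'v + uv' for u = -5*sqrt(4*theta**2 + 3)/8 and v = (-3*theta**2/2 - theta - 3/2)**4 — it is the derivative of the product u*v.
Check: d/dtheta[-5*sqrt(4*theta**2 + 3)*(-3*theta**2 - 2*theta - 3)**4/128] = (-3645*theta**9 - 8640*theta**8 - 21330*theta**7 - 27990*theta**6 - 35500*theta**5 - 28830*theta**4 - 22110*theta**3 - 10530*theta**2 - 4455*theta - 810)/(32*sqrt(4*theta**2 + 3)), which equals f(theta).

F(theta) = -5*sqrt(4*theta**2 + 3)*(-3*theta**2 - 2*theta - 3)**4/128 + C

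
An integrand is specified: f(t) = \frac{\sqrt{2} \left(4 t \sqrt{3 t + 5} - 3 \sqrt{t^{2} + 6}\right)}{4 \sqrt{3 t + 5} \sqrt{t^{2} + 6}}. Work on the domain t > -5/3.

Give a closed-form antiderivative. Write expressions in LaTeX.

An antiderivative is F(t) = \frac{\sqrt{2} \left(- \sqrt{3 t + 5} + 2 \sqrt{t^{2} + 6}\right)}{2}.

An antiderivative F(t) passes only if d/dt[F] lands on f(t) exactly.
Check: d/dt[\frac{\sqrt{2} \left(- \sqrt{3 t + 5} + 2 \sqrt{t^{2} + 6}\right)}{2}] = \frac{4 \sqrt{2} t \sqrt{3 t + 5} - 3 \sqrt{2} \sqrt{t^{2} + 6}}{4 \sqrt{3 t + 5} \sqrt{t^{2} + 6}}, which equals f(t).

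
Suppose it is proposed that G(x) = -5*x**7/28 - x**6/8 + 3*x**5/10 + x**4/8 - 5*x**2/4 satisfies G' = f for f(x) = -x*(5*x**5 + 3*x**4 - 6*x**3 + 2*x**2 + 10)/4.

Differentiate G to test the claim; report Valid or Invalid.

d/dx[G] = -5*x**6/4 - 3*x**5/4 + 3*x**4/2 + x**3/2 - 5*x/2
d/dx[G] - f(x) = x**3 != 0.

Invalid: d/dx[G] - f = x**3, which is not 0.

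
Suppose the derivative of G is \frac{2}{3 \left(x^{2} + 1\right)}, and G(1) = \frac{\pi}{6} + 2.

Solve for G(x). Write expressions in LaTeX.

The proposed G(x) is checked by its d/dx: the result must match the given G'(x).
A general antiderivative is \frac{2 \operatorname{atan}{\left(x \right)}}{3} + C.
The condition gives C = \frac{\pi}{6} + 2 - (\frac{\pi}{6}) = 2.
So G(x) = \frac{2 \operatorname{atan}{\left(x \right)}}{3} + 2.
Check: d/dx[\frac{2 \operatorname{atan}{\left(x \right)}}{3} + 2] = \frac{2}{3 x^{2} + 3}, which equals G'(x).

G(x) = \frac{2 \operatorname{atan}{\left(x \right)}}{3} + 2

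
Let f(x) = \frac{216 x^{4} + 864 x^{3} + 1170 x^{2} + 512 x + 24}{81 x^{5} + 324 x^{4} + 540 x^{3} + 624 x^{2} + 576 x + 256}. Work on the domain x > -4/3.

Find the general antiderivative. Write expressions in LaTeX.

Differentiate the proposed F(x) back; it has to land on f(x) exactly.
Check: d/dx[\frac{4 \log{\left(x^{2} + \frac{4}{3} \right)}}{3} - \frac{1}{9 x^{2} + 24 x + 16}] = \frac{216 x^{4} + 864 x^{3} + 1170 x^{2} + 512 x + 24}{81 x^{5} + 324 x^{4} + 540 x^{3} + 624 x^{2} + 576 x + 256} = f(x).

F(x) = \frac{4 \log{\left(x^{2} + \frac{4}{3} \right)}}{3} - \frac{1}{9 x^{2} + 24 x + 16} + C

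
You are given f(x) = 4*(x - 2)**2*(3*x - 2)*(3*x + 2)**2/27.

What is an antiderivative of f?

An antiderivative is F(x) = 2*x**6/3 - 8*x**5/3 + 8*x**4/9 + 448*x**3/81 - 32*x**2/27 - 128*x/27.

The substitution u = x**2 - 4*x/3 - 4/3 works: f is exactly (dF/du)*(du/dx) for that inner function.
Check: d/dx[2*x**6/3 - 8*x**5/3 + 8*x**4/9 + 448*x**3/81 - 32*x**2/27 - 128*x/27] = 4*x**5 - 40*x**4/3 + 32*x**3/9 + 448*x**2/27 - 64*x/27 - 128/27, which equals f(x).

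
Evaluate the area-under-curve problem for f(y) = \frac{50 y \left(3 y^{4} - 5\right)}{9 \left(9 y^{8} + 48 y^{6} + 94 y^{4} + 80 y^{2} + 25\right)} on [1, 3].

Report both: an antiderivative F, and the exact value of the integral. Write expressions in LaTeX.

Antiderivative: F(y) = - \frac{25 y^{2}}{9 \left(y^{2} + 1\right) \left(3 y^{2} + 5\right)}; value = \frac{55}{576}

A candidate is checked by its d/dy: the result must match f(y).
F(y) = - \frac{25 y^{2}}{9 \left(y^{2} + 1\right) \left(3 y^{2} + 5\right)} is an antiderivative of f.
Check: d/dy[- \frac{25 y^{2}}{9 \left(y^{2} + 1\right) \left(3 y^{2} + 5\right)}] = \frac{150 y^{5} - 250 y}{81 y^{8} + 432 y^{6} + 846 y^{4} + 720 y^{2} + 225}, which equals f(y).
F(3) = - \frac{5}{64}; F(1) = - \frac{25}{144}.
Integral = F(3) - F(1) = \frac{55}{576}.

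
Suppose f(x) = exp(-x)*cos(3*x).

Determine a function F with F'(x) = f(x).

An antiderivative is F(x) = (3*sin(3*x) - cos(3*x))*exp(-x)/10.

Whatever form F(x) takes, F'(x) = f(x) is non-negotiable.
Check: d/dx[(3*sin(3*x) - cos(3*x))*exp(-x)/10] = exp(-x)*cos(3*x) = f(x).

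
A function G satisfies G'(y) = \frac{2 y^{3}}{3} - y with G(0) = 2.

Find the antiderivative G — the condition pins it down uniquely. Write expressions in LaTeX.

G(y) = \frac{y^{4}}{6} - \frac{y^{2}}{2} + 2

The integrand splits into summands that can be handled one at a time.
A general antiderivative is \frac{y^{4}}{6} - \frac{y^{2}}{2} + C.
The condition gives C = 2 - (0) = 2.
So G(y) = \frac{y^{4}}{6} - \frac{y^{2}}{2} + 2.
Check: d/dy[\frac{y^{4}}{6} - \frac{y^{2}}{2} + 2] = \frac{2 y^{3}}{3} - y = G'(y).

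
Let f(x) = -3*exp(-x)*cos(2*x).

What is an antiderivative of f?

An antiderivative is F(x) = 3*(-2*sin(2*x) + cos(2*x))*exp(-x)/5.

An antiderivative F(x) passes only if d/dx[F] lands on f(x) exactly.
Check: d/dx[3*(-2*sin(2*x) + cos(2*x))*exp(-x)/5] = -3*exp(-x)*cos(2*x) = f(x).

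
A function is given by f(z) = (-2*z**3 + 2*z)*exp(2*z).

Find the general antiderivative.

Recognize the product-rule pattern: f = u'v + uv' with u = -z**3 + 3*z**2/2 - z/2 + 1/4, v = exp(2*z), so integration by parts undoes it.
Check: d/dz[-(4*z**3 - 6*z**2 + 2*z - 1)*exp(2*z)/4] = -2*z**3*exp(2*z) + 2*z*exp(2*z), which equals f(z).

F(z) = -(4*z**3 - 6*z**2 + 2*z - 1)*exp(2*z)/4 + C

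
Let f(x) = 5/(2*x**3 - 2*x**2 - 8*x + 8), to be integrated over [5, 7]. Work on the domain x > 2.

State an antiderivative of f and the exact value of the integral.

The denominator factors as 2*(x - 2)*(x - 1)*(x + 2); partial fractions split f into directly integrable pieces: 5/(24*(x + 2)) - 5/(6*(x - 1)) + 5/(8*(x - 2)).
F(x) = 5*log(x - 2)/8 - 5*log(x - 1)/6 + 5*log(x + 2)/24 is an antiderivative of f.
Check: d/dx[5*log(x - 2)/8 - 5*log(x - 1)/6 + 5*log(x + 2)/24] = 5/(2*x**3 - 2*x**2 - 8*x + 8) = f(x).
F(7) = -5*log(6)/6 + 5*log(9)/24 + 5*log(5)/8; F(5) = -5*log(4)/6 + 5*log(7)/24 + 5*log(3)/8.
Integral = F(7) - F(5) = -5*log(6)/6 - 5*log(3)/8 - 5*log(7)/24 + 5*log(9)/24 + 5*log(5)/8 + 5*log(4)/6.

Antiderivative: F(x) = 5*log(x - 2)/8 - 5*log(x - 1)/6 + 5*log(x + 2)/24; value = -5*log(6)/6 - 5*log(3)/8 - 5*log(7)/24 + 5*log(9)/24 + 5*log(5)/8 + 5*log(4)/6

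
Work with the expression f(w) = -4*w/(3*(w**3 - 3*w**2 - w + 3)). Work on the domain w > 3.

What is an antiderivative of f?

An antiderivative is F(w) = -log(w - 3)/2 + log(w - 1)/3 + log(w + 1)/6.

The denominator factors as 3*(w - 3)*(w - 1)*(w + 1); partial fractions split f into directly integrable pieces: 1/(6*(w + 1)) + 1/(3*(w - 1)) - 1/(2*(w - 3)).
Check: d/dw[-log(w - 3)/2 + log(w - 1)/3 + log(w + 1)/6] = -4*w/(3*w**3 - 9*w**2 - 3*w + 9), which equals f(w).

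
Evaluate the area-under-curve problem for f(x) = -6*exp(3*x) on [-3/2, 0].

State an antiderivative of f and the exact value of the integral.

An antiderivative F(x) passes only if d/dx[F] lands on f(x) exactly.
F(x) = -2*exp(3*x) is an antiderivative of f.
Check: d/dx[-2*exp(3*x)] = -6*exp(3*x) = f(x).
F(0) = -2; F(-3/2) = -2*exp(-9/2).
Integral = F(0) - F(-3/2) = -2 + 2*exp(-9/2).

Antiderivative: F(x) = -2*exp(3*x); value = -2 + 2*exp(-9/2)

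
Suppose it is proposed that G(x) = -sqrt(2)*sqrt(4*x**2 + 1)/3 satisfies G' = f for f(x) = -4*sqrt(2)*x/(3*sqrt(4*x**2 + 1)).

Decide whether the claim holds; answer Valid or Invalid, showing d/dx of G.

d/dx[G] = -4*sqrt(2)*x/(3*sqrt(4*x**2 + 1))
This equals f(x) exactly, so the claim holds.

Valid: G'(x) = f(x).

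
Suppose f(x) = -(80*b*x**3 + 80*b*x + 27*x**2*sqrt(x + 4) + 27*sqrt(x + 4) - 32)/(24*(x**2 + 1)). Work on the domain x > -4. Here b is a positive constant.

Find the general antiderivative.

A first test for any F(x): its x-derivative must equal f(x) identically.
Check: d/dx[-5*b*x**2/3 - 3*(x + 4)**(3/2)/4 + 4*atan(x)/3] = (-80*b*x**3 - 80*b*x - 27*x**2*sqrt(x + 4) - 27*sqrt(x + 4) + 32)/(24*x**2 + 24), which equals f(x).

F(x) = -5*b*x**2/3 - 3*(x + 4)**(3/2)/4 + 4*atan(x)/3 + C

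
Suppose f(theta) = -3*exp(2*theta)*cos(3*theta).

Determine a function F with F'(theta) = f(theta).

An antiderivative is F(theta) = -3*(3*sin(3*theta) + 2*cos(3*theta))*exp(2*theta)/13.

A candidate is checked by its d/dtheta: the result must match f(theta).
Check: d/dtheta[-3*(3*sin(3*theta) + 2*cos(3*theta))*exp(2*theta)/13] = -3*exp(2*theta)*cos(3*theta) = f(theta).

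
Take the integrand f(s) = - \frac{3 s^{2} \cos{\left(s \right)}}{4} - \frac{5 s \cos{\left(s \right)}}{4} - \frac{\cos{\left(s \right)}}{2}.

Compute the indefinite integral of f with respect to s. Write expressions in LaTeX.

The integrand splits into summands that can be handled one at a time.
Check: d/ds[- \frac{3 s^{2} \sin{\left(s \right)} + 5 s \sin{\left(s \right)} + 6 s \cos{\left(s \right)} - 4 \sin{\left(s \right)} + 5 \cos{\left(s \right)}}{4}] = - \frac{3 s^{2} \cos{\left(s \right)}}{4} - \frac{5 s \cos{\left(s \right)}}{4} - \frac{\cos{\left(s \right)}}{2} = f(s).

F(s) = - \frac{3 s^{2} \sin{\left(s \right)} + 5 s \sin{\left(s \right)} + 6 s \cos{\left(s \right)} - 4 \sin{\left(s \right)} + 5 \cos{\left(s \right)}}{4} + C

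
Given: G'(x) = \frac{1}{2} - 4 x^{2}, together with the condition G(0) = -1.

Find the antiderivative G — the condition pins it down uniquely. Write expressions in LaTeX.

G(x) = - \frac{4 x^{3}}{3} + \frac{x}{2} - 1

A candidate passes only if d/dx[G] lands on the given G'(x) exactly.
A general antiderivative is - \frac{4 x^{3}}{3} + \frac{x}{2} + C.
The condition gives C = -1 - (0) = -1.
So G(x) = - \frac{4 x^{3}}{3} + \frac{x}{2} - 1.
Check: d/dx[- \frac{4 x^{3}}{3} + \frac{x}{2} - 1] = \frac{1}{2} - 4 x^{2} = G'(x).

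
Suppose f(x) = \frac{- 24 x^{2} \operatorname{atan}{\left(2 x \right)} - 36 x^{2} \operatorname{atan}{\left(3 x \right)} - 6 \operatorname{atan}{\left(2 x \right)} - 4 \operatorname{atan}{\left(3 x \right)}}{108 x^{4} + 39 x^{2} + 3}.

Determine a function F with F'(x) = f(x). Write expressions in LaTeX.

Recognize the product-rule pattern: f = u'v + uv' with u = - \frac{2 \operatorname{atan}{\left(2 x \right)}}{3}, v = \operatorname{atan}{\left(3 x \right)}, so integration by parts undoes it.
Check: d/dx[- \frac{2 \operatorname{atan}{\left(2 x \right)} \operatorname{atan}{\left(3 x \right)}}{3}] = \frac{- 24 x^{2} \operatorname{atan}{\left(2 x \right)} - 36 x^{2} \operatorname{atan}{\left(3 x \right)} - 6 \operatorname{atan}{\left(2 x \right)} - 4 \operatorname{atan}{\left(3 x \right)}}{108 x^{4} + 39 x^{2} + 3} = f(x).

An antiderivative is F(x) = - \frac{2 \operatorname{atan}{\left(2 x \right)} \operatorname{atan}{\left(3 x \right)}}{3}.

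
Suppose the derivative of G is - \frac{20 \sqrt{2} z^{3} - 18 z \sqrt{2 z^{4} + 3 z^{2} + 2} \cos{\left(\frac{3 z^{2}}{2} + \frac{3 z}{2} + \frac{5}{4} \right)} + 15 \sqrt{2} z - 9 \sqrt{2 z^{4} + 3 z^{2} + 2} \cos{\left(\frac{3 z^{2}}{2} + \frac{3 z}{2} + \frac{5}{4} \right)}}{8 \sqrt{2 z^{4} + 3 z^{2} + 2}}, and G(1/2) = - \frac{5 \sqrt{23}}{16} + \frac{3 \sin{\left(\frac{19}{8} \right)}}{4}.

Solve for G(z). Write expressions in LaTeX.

G(z) = \frac{\sqrt{2} \left(- 5 \sqrt{2 z^{4} + 3 z^{2} + 2} + 3 \sqrt{2} \sin{\left(\frac{3 z^{2}}{2} + \frac{3 z}{2} + \frac{5}{4} \right)}\right)}{8}

Whatever form G(z) takes, its d/dz must return the stated G'(z).
A general antiderivative is - \frac{5 \sqrt{z^{4} + \frac{3 z^{2}}{2} + 1}}{4} + \frac{3 \sin{\left(\frac{3 z^{2}}{2} + \frac{3 z}{2} + \frac{5}{4} \right)}}{4} + C.
The condition gives C = - \frac{5 \sqrt{23}}{16} + \frac{3 \sin{\left(\frac{19}{8} \right)}}{4} - (- \frac{5 \sqrt{23}}{16} + \frac{3 \sin{\left(\frac{19}{8} \right)}}{4}) = 0.
So G(z) = \frac{\sqrt{2} \left(- 5 \sqrt{2 z^{4} + 3 z^{2} + 2} + 3 \sqrt{2} \sin{\left(\frac{3 z^{2}}{2} + \frac{3 z}{2} + \frac{5}{4} \right)}\right)}{8}.
Check: d/dz[\frac{\sqrt{2} \left(- 5 \sqrt{2 z^{4} + 3 z^{2} + 2} + 3 \sqrt{2} \sin{\left(\frac{3 z^{2}}{2} + \frac{3 z}{2} + \frac{5}{4} \right)}\right)}{8}] = \frac{- 20 \sqrt{2} z^{3} + 18 z \sqrt{2 z^{4} + 3 z^{2} + 2} \cos{\left(\frac{3 z^{2}}{2} + \frac{3 z}{2} + \frac{5}{4} \right)} - 15 \sqrt{2} z + 9 \sqrt{2 z^{4} + 3 z^{2} + 2} \cos{\left(\frac{3 z^{2}}{2} + \frac{3 z}{2} + \frac{5}{4} \right)}}{8 \sqrt{2 z^{4} + 3 z^{2} + 2}}, which equals G'(z).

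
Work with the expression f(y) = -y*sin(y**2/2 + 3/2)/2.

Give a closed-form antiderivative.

An antiderivative is F(y) = cos(y**2/2 + 3/2)/2.

The substitution u = y**2/2 + 3/2 works: f is exactly (dF/du)*(du/dy) for that inner function.
Check: d/dy[cos(y**2/2 + 3/2)/2] = -y*sin(y**2/2 + 3/2)/2 = f(y).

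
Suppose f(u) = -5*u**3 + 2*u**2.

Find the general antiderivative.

F(u) = -u**3*(15*u - 8)/12 + C

Integrate term by term and add the pieces.
Check: d/du[-u**3*(15*u - 8)/12] = -5*u**3 + 2*u**2 = f(u).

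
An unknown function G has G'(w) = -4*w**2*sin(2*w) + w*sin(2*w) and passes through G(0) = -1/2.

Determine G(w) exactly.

The integrand splits into summands that can be handled one at a time.
A general antiderivative is 2*w**2*cos(2*w) - 2*w*sin(2*w) - w*cos(2*w)/2 + sin(2*w)/4 - cos(2*w) + C.
The condition gives C = -1/2 - (-1) = 1/2.
So G(w) = 2*w**2*cos(2*w) - 2*w*sin(2*w) - w*cos(2*w)/2 + sin(2*w)/4 - cos(2*w) + 1/2.
Check: d/dw[2*w**2*cos(2*w) - 2*w*sin(2*w) - w*cos(2*w)/2 + sin(2*w)/4 - cos(2*w) + 1/2] = -4*w**2*sin(2*w) + w*sin(2*w) = G'(w).

G(w) = 2*w**2*cos(2*w) - 2*w*sin(2*w) - w*cos(2*w)/2 + sin(2*w)/4 - cos(2*w) + 1/2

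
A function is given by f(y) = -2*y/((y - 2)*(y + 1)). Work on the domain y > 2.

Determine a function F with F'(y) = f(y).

An antiderivative is F(y) = 2*(-2*log(y - 2) - log(y + 1))/3.

The denominator factors as (y - 2)*(y + 1); partial fractions split f into directly integrable pieces: -2/(3*(y + 1)) - 4/(3*(y - 2)).
Check: d/dy[2*(-2*log(y - 2) - log(y + 1))/3] = -2*y/(y**2 - y - 2), which equals f(y).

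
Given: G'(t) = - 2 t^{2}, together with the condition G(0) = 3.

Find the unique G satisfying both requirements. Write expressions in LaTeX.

G(t) = 3 - \frac{2 t^{3}}{3}

The proposed G(t) is checked by its d/dt: the result must match the given G'(t).
A general antiderivative is 4 - \frac{2 t^{3}}{3} + C.
The condition gives C = 3 - (4) = -1.
So G(t) = 3 - \frac{2 t^{3}}{3}.
Check: d/dt[3 - \frac{2 t^{3}}{3}] = - 2 t^{2} = G'(t).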